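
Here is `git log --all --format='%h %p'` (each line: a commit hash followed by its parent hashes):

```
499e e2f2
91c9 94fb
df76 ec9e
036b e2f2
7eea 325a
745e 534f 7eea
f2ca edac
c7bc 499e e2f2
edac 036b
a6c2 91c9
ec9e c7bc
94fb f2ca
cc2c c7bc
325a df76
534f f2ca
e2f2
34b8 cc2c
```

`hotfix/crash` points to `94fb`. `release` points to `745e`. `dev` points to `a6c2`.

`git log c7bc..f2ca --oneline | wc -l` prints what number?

Reachable from f2ca: {036b, e2f2, edac, f2ca}.
Reachable from c7bc: {499e, c7bc, e2f2}.
In f2ca's history but not c7bc's: {036b, edac, f2ca} — 3 commits.

3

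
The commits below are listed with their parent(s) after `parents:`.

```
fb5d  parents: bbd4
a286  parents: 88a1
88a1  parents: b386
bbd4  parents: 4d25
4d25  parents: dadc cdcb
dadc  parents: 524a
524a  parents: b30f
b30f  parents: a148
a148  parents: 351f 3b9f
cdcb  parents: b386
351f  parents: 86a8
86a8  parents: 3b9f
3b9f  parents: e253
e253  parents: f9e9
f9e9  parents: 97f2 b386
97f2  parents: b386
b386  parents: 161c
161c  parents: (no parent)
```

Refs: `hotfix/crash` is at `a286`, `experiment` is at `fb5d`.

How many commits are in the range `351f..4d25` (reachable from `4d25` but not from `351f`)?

6

Reachable from 4d25: {161c, 351f, 3b9f, 4d25, 524a, 86a8, 97f2, a148, b30f, b386, cdcb, dadc, e253, f9e9}.
Reachable from 351f: {161c, 351f, 3b9f, 86a8, 97f2, b386, e253, f9e9}.
In 4d25's history but not 351f's: {4d25, 524a, a148, b30f, cdcb, dadc} — 6 commits.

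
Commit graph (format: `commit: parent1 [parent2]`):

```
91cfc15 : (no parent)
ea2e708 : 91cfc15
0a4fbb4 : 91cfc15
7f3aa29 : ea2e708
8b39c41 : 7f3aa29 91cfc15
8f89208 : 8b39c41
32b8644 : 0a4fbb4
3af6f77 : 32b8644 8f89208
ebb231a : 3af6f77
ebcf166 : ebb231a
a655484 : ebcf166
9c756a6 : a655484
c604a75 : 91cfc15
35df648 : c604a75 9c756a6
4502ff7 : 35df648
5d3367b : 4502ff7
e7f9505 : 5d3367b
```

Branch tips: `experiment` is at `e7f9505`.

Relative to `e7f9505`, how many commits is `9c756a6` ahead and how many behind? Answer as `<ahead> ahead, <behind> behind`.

Reachable from 9c756a6: {0a4fbb4, 32b8644, 3af6f77, 7f3aa29, 8b39c41, 8f89208, 91cfc15, 9c756a6, a655484, ea2e708, ebb231a, ebcf166}.
Reachable from e7f9505: {0a4fbb4, 32b8644, 35df648, 3af6f77, 4502ff7, 5d3367b, 7f3aa29, 8b39c41, 8f89208, 91cfc15, 9c756a6, a655484, c604a75, e7f9505, ea2e708, ebb231a, ebcf166}.
Only in 9c756a6's history (ahead): {} — 0.
Only in e7f9505's history (behind): {35df648, 4502ff7, 5d3367b, c604a75, e7f9505} — 5.

0 ahead, 5 behind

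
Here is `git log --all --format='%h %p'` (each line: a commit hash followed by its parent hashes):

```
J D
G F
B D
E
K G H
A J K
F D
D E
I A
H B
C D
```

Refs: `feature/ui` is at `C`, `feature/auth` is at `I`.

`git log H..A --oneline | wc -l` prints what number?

Reachable from A: {A, B, D, E, F, G, H, J, K}.
Reachable from H: {B, D, E, H}.
In A's history but not H's: {A, F, G, J, K} — 5 commits.

5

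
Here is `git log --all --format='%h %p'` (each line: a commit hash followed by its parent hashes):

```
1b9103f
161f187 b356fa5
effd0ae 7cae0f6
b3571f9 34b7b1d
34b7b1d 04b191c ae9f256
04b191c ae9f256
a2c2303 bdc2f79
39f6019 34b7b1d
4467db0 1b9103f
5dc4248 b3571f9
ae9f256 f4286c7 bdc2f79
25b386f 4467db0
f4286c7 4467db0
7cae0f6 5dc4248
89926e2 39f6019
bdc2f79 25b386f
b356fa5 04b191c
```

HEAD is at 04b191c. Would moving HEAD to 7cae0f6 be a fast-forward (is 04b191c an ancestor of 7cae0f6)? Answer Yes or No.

Yes

A fast-forward from 04b191c to 7cae0f6 is possible iff 04b191c is an ancestor of 7cae0f6.
Ancestors of 7cae0f6: {04b191c, 1b9103f, 25b386f, 34b7b1d, 4467db0, 5dc4248, 7cae0f6, ae9f256, b3571f9, bdc2f79, f4286c7}.
04b191c is among them, so fast-forward is possible.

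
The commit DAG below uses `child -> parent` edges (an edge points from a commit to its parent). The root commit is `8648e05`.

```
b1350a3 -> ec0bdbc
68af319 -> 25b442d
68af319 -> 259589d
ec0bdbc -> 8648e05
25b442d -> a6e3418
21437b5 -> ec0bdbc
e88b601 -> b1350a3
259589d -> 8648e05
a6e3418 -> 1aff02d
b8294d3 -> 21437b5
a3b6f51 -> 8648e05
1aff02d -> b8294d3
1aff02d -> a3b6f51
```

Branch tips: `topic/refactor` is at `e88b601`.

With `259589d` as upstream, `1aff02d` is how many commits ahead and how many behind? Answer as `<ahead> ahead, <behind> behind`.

5 ahead, 1 behind

Reachable from 1aff02d: {1aff02d, 21437b5, 8648e05, a3b6f51, b8294d3, ec0bdbc}.
Reachable from 259589d: {259589d, 8648e05}.
Only in 1aff02d's history (ahead): {1aff02d, 21437b5, a3b6f51, b8294d3, ec0bdbc} — 5.
Only in 259589d's history (behind): {259589d} — 1.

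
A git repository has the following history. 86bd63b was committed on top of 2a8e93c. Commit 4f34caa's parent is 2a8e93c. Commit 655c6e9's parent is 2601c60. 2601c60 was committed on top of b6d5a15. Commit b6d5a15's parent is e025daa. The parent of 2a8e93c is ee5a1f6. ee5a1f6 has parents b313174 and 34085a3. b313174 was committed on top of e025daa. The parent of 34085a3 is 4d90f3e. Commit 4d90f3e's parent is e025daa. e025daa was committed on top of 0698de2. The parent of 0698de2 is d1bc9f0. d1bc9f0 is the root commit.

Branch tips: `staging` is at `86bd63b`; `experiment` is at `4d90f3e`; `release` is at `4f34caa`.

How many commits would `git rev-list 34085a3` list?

Walking parent pointers from 34085a3: reachable set = {0698de2, 34085a3, 4d90f3e, d1bc9f0, e025daa}.
That is 5 commits.

5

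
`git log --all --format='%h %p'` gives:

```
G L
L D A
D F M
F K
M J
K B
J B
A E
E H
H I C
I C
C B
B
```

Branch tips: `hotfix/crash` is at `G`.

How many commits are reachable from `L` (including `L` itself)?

12

Walking parent pointers from L: reachable set = {A, B, C, D, E, F, H, I, J, K, L, M}.
That is 12 commits.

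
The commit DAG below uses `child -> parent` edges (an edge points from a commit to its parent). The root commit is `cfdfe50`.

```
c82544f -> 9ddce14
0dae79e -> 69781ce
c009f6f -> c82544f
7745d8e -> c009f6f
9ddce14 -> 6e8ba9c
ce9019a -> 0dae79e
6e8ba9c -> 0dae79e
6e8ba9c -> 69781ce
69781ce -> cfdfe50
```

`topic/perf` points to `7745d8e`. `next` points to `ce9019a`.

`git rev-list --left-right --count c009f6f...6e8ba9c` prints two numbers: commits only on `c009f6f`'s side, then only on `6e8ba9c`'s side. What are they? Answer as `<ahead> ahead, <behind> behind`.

Reachable from c009f6f: {0dae79e, 69781ce, 6e8ba9c, 9ddce14, c009f6f, c82544f, cfdfe50}.
Reachable from 6e8ba9c: {0dae79e, 69781ce, 6e8ba9c, cfdfe50}.
Only in c009f6f's history (ahead): {9ddce14, c009f6f, c82544f} — 3.
Only in 6e8ba9c's history (behind): {} — 0.

3 ahead, 0 behind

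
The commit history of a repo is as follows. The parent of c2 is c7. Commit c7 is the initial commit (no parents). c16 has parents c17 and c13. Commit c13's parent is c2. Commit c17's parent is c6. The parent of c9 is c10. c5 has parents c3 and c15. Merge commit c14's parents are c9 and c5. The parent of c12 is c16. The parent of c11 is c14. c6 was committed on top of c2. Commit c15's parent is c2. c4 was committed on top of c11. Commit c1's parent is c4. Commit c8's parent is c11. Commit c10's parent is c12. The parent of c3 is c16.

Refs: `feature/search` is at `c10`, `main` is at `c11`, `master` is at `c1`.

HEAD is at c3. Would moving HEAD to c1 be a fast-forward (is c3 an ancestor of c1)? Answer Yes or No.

Yes

A fast-forward from c3 to c1 is possible iff c3 is an ancestor of c1.
Ancestors of c1: {c1, c10, c11, c12, c13, c14, c15, c16, c17, c2, c3, c4, c5, c6, c7, c9}.
c3 is among them, so fast-forward is possible.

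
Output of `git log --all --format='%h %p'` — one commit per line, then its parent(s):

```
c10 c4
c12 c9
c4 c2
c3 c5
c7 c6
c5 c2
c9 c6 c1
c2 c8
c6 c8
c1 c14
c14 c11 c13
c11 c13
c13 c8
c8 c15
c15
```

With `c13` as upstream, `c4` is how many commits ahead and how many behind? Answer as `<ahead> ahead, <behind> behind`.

2 ahead, 1 behind

Reachable from c4: {c15, c2, c4, c8}.
Reachable from c13: {c13, c15, c8}.
Only in c4's history (ahead): {c2, c4} — 2.
Only in c13's history (behind): {c13} — 1.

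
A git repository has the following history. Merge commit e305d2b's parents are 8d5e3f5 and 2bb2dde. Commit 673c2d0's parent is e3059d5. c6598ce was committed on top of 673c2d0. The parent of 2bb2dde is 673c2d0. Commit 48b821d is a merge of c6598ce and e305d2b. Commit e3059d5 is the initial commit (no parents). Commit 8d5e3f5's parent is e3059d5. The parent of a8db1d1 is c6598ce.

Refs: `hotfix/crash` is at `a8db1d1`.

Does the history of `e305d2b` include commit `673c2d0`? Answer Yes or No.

Yes

Ancestors of e305d2b (commits reachable by following parents): {2bb2dde, 673c2d0, 8d5e3f5, e3059d5, e305d2b}.
673c2d0 is in that set, so it is an ancestor of e305d2b.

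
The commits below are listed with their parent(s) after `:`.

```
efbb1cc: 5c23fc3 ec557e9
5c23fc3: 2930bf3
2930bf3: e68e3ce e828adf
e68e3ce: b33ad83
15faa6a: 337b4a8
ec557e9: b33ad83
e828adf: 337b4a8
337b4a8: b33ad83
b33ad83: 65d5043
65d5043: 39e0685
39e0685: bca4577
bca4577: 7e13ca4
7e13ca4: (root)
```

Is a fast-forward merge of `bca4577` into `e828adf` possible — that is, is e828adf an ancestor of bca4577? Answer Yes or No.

No

A fast-forward from e828adf to bca4577 is possible iff e828adf is an ancestor of bca4577.
Ancestors of bca4577: {7e13ca4, bca4577}.
e828adf is not among them, so fast-forward is not possible.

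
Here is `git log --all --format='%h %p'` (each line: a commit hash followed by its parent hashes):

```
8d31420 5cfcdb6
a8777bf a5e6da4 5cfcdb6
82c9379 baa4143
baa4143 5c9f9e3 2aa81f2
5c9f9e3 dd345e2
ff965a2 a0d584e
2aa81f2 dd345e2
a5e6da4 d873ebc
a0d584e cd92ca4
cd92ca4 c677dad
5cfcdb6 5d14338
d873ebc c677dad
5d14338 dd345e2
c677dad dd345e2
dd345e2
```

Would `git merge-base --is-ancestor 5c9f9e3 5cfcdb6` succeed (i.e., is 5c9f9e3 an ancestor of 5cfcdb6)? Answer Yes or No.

No

Ancestors of 5cfcdb6: {5cfcdb6, 5d14338, dd345e2}.
5c9f9e3 is not in that set, so it is not an ancestor of 5cfcdb6.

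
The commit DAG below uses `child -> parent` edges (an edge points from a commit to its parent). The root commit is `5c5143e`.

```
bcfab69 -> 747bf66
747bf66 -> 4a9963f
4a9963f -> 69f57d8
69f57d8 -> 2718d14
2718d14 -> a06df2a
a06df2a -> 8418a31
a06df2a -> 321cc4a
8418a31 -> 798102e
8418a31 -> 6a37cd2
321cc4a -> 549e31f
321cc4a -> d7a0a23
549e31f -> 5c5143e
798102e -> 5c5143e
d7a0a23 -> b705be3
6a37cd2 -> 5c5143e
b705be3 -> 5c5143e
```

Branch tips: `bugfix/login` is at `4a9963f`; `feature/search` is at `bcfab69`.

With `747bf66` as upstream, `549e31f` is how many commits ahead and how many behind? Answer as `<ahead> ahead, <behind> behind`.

Reachable from 549e31f: {549e31f, 5c5143e}.
Reachable from 747bf66: {2718d14, 321cc4a, 4a9963f, 549e31f, 5c5143e, 69f57d8, 6a37cd2, 747bf66, 798102e, 8418a31, a06df2a, b705be3, d7a0a23}.
Only in 549e31f's history (ahead): {} — 0.
Only in 747bf66's history (behind): {2718d14, 321cc4a, 4a9963f, 69f57d8, 6a37cd2, 747bf66, 798102e, 8418a31, a06df2a, b705be3, d7a0a23} — 11.

0 ahead, 11 behind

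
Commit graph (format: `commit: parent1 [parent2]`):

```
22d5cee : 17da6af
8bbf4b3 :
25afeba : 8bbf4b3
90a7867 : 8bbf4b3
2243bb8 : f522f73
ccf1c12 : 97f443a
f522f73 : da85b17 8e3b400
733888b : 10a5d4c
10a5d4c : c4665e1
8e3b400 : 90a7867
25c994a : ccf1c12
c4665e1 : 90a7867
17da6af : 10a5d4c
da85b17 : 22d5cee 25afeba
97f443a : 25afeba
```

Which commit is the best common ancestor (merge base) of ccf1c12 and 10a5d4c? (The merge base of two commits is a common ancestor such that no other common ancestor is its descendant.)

Ancestors of ccf1c12: {25afeba, 8bbf4b3, 97f443a, ccf1c12}.
Ancestors of 10a5d4c: {10a5d4c, 8bbf4b3, 90a7867, c4665e1}.
Common ancestors: {8bbf4b3}.
The only common ancestor is 8bbf4b3, so it is the merge base.

8bbf4b3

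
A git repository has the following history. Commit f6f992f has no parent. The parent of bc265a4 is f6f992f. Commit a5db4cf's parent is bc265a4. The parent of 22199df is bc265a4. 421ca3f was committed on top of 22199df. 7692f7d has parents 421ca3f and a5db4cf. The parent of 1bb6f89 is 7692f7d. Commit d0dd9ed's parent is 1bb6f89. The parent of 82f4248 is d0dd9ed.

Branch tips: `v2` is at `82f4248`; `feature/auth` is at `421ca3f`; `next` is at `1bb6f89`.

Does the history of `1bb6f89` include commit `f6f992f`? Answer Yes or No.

Ancestors of 1bb6f89 (commits reachable by following parents): {1bb6f89, 22199df, 421ca3f, 7692f7d, a5db4cf, bc265a4, f6f992f}.
f6f992f is in that set, so it is an ancestor of 1bb6f89.

Yes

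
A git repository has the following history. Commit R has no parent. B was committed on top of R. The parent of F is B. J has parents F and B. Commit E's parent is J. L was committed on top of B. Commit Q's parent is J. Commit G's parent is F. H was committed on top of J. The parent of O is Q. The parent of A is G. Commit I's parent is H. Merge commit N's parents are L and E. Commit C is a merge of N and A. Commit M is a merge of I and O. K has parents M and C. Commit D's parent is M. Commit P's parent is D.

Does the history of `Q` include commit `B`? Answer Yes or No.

Yes

Ancestors of Q (commits reachable by following parents): {B, F, J, Q, R}.
B is in that set, so it is an ancestor of Q.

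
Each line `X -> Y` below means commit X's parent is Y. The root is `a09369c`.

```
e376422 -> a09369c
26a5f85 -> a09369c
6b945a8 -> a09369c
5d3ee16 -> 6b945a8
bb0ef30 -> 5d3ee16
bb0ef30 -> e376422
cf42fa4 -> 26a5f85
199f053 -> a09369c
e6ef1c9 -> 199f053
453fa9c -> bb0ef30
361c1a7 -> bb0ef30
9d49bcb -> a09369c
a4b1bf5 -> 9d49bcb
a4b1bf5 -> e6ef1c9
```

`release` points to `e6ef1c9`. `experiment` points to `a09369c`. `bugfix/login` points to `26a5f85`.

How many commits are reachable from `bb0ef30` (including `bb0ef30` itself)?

Walking parent pointers from bb0ef30: reachable set = {5d3ee16, 6b945a8, a09369c, bb0ef30, e376422}.
That is 5 commits.

5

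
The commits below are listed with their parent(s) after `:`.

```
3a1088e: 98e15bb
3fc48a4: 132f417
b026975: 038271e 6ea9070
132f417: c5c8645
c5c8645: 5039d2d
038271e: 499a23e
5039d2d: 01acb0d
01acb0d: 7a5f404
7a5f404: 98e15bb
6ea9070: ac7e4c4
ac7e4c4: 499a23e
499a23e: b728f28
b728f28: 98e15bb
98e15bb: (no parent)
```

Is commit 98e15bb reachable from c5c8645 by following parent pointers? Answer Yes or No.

Ancestors of c5c8645 (commits reachable by following parents): {01acb0d, 5039d2d, 7a5f404, 98e15bb, c5c8645}.
98e15bb is in that set, so it is an ancestor of c5c8645.

Yes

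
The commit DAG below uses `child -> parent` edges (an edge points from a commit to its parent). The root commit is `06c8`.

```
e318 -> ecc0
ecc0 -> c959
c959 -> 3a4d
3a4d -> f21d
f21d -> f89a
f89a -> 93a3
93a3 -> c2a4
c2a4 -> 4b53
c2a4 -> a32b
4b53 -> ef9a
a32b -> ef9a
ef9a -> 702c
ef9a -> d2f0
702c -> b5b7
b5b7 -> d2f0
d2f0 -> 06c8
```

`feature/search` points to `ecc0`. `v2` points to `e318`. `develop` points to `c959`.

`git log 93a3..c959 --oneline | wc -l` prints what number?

4

Reachable from c959: {06c8, 3a4d, 4b53, 702c, 93a3, a32b, b5b7, c2a4, c959, d2f0, ef9a, f21d, f89a}.
Reachable from 93a3: {06c8, 4b53, 702c, 93a3, a32b, b5b7, c2a4, d2f0, ef9a}.
In c959's history but not 93a3's: {3a4d, c959, f21d, f89a} — 4 commits.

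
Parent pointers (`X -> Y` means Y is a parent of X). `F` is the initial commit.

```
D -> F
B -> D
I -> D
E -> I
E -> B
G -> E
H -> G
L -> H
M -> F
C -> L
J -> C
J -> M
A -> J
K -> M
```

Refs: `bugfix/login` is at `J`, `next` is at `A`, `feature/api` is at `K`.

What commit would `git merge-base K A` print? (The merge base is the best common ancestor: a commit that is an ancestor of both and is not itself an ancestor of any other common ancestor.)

M

Ancestors of K: {F, K, M}.
Ancestors of A: {A, B, C, D, E, F, G, H, I, J, L, M}.
Common ancestors: {F, M}.
Among these, M is not an ancestor of any other common ancestor — it is the merge base.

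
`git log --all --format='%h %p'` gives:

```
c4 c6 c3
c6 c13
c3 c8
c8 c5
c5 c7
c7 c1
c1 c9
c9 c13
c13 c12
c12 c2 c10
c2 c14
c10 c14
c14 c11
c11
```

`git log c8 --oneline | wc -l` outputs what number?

11

Walking parent pointers from c8: reachable set = {c1, c10, c11, c12, c13, c14, c2, c5, c7, c8, c9}.
That is 11 commits.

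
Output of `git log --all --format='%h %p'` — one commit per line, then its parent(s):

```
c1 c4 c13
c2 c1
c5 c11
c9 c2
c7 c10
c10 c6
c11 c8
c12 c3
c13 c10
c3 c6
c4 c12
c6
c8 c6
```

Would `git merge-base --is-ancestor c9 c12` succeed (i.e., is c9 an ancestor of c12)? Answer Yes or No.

Ancestors of c12: {c12, c3, c6}.
c9 is not in that set, so it is not an ancestor of c12.

No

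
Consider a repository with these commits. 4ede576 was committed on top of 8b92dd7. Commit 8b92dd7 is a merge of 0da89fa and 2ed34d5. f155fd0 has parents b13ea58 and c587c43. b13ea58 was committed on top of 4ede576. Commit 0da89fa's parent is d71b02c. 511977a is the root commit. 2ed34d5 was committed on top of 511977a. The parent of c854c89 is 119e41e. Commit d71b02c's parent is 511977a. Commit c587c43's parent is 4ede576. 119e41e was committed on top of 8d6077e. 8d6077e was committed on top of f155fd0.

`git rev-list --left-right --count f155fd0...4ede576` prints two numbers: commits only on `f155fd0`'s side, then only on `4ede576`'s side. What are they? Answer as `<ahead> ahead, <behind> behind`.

3 ahead, 0 behind

Reachable from f155fd0: {0da89fa, 2ed34d5, 4ede576, 511977a, 8b92dd7, b13ea58, c587c43, d71b02c, f155fd0}.
Reachable from 4ede576: {0da89fa, 2ed34d5, 4ede576, 511977a, 8b92dd7, d71b02c}.
Only in f155fd0's history (ahead): {b13ea58, c587c43, f155fd0} — 3.
Only in 4ede576's history (behind): {} — 0.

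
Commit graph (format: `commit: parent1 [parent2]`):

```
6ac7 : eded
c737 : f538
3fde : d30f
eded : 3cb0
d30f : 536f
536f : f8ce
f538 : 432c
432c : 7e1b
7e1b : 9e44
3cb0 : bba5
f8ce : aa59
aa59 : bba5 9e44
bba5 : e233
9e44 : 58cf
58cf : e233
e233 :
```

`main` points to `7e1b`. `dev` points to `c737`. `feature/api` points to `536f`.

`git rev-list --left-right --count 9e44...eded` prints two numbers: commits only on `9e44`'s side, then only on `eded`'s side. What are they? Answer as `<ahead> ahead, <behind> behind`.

2 ahead, 3 behind

Reachable from 9e44: {58cf, 9e44, e233}.
Reachable from eded: {3cb0, bba5, e233, eded}.
Only in 9e44's history (ahead): {58cf, 9e44} — 2.
Only in eded's history (behind): {3cb0, bba5, eded} — 3.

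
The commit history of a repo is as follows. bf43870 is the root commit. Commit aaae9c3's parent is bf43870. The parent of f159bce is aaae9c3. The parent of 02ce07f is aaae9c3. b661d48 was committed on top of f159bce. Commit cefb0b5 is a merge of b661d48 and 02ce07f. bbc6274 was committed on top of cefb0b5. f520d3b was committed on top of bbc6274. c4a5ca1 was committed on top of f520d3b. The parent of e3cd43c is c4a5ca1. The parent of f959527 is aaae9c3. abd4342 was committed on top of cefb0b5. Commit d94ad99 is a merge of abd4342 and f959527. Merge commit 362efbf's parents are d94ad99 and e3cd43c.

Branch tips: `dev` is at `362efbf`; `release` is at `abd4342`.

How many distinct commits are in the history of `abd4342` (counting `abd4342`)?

Walking parent pointers from abd4342: reachable set = {02ce07f, aaae9c3, abd4342, b661d48, bf43870, cefb0b5, f159bce}.
That is 7 commits.

7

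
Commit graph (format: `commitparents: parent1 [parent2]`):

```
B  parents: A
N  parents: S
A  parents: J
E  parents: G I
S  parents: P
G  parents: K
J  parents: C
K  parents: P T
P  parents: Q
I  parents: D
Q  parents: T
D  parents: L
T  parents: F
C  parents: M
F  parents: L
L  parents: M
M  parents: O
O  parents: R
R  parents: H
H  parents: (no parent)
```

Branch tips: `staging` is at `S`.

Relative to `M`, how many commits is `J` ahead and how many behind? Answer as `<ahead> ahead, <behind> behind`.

2 ahead, 0 behind

Reachable from J: {C, H, J, M, O, R}.
Reachable from M: {H, M, O, R}.
Only in J's history (ahead): {C, J} — 2.
Only in M's history (behind): {} — 0.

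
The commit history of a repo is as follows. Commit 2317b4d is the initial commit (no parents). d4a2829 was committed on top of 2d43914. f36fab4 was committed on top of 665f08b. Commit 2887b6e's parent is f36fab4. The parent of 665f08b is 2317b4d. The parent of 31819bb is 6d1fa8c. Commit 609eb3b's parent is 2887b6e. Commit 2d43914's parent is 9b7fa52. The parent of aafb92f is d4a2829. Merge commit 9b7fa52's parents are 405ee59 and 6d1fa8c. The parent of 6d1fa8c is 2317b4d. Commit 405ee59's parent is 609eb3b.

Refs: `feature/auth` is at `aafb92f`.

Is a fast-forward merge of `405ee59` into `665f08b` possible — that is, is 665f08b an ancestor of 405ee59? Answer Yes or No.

Yes

A fast-forward from 665f08b to 405ee59 is possible iff 665f08b is an ancestor of 405ee59.
Ancestors of 405ee59: {2317b4d, 2887b6e, 405ee59, 609eb3b, 665f08b, f36fab4}.
665f08b is among them, so fast-forward is possible.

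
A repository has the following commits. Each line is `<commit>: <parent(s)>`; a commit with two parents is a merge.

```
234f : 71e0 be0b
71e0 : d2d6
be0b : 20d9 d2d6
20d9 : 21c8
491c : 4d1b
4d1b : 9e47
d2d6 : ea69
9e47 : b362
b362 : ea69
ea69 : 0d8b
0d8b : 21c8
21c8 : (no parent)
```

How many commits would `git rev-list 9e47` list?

5

Walking parent pointers from 9e47: reachable set = {0d8b, 21c8, 9e47, b362, ea69}.
That is 5 commits.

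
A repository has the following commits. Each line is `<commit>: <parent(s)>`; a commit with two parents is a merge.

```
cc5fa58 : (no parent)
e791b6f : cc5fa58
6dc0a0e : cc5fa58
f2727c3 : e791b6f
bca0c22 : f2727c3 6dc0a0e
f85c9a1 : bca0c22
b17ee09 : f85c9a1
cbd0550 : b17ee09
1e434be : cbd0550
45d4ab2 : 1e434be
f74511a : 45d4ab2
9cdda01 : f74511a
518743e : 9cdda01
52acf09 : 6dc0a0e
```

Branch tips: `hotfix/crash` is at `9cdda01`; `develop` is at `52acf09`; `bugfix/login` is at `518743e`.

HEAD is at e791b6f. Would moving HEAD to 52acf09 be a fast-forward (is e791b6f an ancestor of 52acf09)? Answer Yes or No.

A fast-forward from e791b6f to 52acf09 is possible iff e791b6f is an ancestor of 52acf09.
Ancestors of 52acf09: {52acf09, 6dc0a0e, cc5fa58}.
e791b6f is not among them, so fast-forward is not possible.

No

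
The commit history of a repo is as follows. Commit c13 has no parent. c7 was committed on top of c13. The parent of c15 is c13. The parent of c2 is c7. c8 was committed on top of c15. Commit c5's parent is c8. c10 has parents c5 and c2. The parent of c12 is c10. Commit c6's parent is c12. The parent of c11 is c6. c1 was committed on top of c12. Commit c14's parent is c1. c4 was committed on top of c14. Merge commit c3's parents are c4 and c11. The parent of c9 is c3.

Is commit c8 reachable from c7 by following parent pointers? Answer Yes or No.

No

Ancestors of c7: {c13, c7}.
c8 is not in that set, so it is not an ancestor of c7.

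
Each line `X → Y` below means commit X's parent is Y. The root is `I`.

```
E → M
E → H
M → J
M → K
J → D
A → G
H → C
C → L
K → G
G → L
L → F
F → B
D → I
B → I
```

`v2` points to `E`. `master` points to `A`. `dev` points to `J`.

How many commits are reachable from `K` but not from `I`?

5

Reachable from K: {B, F, G, I, K, L}.
Reachable from I: {I}.
In K's history but not I's: {B, F, G, K, L} — 5 commits.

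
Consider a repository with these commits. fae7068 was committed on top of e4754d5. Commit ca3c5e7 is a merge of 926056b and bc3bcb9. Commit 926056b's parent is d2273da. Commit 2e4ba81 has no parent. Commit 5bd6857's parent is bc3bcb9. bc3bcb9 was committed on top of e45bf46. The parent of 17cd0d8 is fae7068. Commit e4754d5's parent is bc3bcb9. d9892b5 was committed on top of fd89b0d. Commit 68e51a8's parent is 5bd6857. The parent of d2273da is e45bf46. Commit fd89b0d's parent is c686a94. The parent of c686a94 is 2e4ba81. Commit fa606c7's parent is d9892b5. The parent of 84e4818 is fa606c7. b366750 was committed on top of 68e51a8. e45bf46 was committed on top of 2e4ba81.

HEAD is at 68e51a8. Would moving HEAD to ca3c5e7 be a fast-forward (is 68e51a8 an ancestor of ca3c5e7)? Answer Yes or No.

A fast-forward from 68e51a8 to ca3c5e7 is possible iff 68e51a8 is an ancestor of ca3c5e7.
Ancestors of ca3c5e7: {2e4ba81, 926056b, bc3bcb9, ca3c5e7, d2273da, e45bf46}.
68e51a8 is not among them, so fast-forward is not possible.

No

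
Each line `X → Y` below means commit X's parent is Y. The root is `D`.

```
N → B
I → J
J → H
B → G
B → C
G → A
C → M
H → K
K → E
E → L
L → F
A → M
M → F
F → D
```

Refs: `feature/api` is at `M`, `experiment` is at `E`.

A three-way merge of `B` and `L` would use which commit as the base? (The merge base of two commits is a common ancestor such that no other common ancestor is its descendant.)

F

Ancestors of B: {A, B, C, D, F, G, M}.
Ancestors of L: {D, F, L}.
Common ancestors: {D, F}.
Among these, F is not an ancestor of any other common ancestor — it is the merge base.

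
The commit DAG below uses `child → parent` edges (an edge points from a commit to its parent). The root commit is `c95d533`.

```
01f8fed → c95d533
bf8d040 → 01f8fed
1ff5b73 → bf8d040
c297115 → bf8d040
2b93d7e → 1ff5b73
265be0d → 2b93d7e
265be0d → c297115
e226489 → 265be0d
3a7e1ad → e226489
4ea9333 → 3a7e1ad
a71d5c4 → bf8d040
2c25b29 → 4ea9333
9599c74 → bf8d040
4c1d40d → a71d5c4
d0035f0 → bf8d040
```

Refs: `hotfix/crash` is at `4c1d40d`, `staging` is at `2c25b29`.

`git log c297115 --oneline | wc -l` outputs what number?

Walking parent pointers from c297115: reachable set = {01f8fed, bf8d040, c297115, c95d533}.
That is 4 commits.

4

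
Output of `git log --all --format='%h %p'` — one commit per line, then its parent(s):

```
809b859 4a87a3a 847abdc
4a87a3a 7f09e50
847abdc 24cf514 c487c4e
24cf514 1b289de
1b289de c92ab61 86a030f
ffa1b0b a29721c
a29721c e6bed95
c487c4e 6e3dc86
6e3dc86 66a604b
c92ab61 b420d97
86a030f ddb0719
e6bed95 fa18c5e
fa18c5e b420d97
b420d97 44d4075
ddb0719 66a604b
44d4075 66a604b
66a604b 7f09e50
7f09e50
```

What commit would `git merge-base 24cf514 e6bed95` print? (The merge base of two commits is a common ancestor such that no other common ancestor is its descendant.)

Ancestors of 24cf514: {1b289de, 24cf514, 44d4075, 66a604b, 7f09e50, 86a030f, b420d97, c92ab61, ddb0719}.
Ancestors of e6bed95: {44d4075, 66a604b, 7f09e50, b420d97, e6bed95, fa18c5e}.
Common ancestors: {44d4075, 66a604b, 7f09e50, b420d97}.
Among these, b420d97 is not an ancestor of any other common ancestor — it is the merge base.

b420d97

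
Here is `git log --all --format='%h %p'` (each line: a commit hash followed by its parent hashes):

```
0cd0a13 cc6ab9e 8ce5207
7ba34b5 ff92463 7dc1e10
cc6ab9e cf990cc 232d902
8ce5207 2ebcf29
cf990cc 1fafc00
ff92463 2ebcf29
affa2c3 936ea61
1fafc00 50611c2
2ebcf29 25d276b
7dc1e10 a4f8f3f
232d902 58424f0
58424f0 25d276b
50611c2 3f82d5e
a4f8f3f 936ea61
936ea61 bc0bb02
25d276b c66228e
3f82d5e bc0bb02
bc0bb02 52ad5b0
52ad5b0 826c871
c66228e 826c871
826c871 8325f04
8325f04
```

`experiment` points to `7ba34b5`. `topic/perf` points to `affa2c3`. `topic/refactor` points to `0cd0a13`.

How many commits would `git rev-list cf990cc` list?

Walking parent pointers from cf990cc: reachable set = {1fafc00, 3f82d5e, 50611c2, 52ad5b0, 826c871, 8325f04, bc0bb02, cf990cc}.
That is 8 commits.

8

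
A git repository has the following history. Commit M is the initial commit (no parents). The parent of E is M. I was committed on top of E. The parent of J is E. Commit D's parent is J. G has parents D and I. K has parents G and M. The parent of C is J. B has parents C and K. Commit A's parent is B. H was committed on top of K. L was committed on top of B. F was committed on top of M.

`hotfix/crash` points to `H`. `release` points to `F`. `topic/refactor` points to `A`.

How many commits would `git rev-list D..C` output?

Reachable from C: {C, E, J, M}.
Reachable from D: {D, E, J, M}.
In C's history but not D's: {C} — 1 commit.

1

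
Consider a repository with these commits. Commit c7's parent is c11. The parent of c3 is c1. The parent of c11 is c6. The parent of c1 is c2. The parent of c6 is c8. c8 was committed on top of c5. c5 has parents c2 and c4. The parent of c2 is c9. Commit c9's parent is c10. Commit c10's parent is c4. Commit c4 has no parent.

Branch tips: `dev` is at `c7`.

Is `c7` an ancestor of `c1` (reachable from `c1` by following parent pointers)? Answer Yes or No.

Ancestors of c1: {c1, c10, c2, c4, c9}.
c7 is not in that set, so it is not an ancestor of c1.

No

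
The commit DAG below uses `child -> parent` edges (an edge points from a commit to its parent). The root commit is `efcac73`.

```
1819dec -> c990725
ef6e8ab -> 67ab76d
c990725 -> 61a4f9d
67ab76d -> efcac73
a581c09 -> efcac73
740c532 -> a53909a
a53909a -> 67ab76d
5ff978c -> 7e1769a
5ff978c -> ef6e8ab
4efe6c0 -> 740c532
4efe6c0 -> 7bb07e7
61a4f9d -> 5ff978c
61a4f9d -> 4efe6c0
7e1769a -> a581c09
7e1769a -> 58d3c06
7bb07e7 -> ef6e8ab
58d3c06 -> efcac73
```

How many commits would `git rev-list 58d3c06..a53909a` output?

2

Reachable from a53909a: {67ab76d, a53909a, efcac73}.
Reachable from 58d3c06: {58d3c06, efcac73}.
In a53909a's history but not 58d3c06's: {67ab76d, a53909a} — 2 commits.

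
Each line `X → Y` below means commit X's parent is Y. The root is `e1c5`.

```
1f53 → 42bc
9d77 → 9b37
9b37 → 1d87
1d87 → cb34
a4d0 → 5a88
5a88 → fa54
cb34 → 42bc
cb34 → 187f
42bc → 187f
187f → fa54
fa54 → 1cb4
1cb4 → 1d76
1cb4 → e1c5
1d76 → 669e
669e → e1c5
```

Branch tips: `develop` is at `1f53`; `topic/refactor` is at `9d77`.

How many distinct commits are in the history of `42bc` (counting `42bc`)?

Walking parent pointers from 42bc: reachable set = {187f, 1cb4, 1d76, 42bc, 669e, e1c5, fa54}.
That is 7 commits.

7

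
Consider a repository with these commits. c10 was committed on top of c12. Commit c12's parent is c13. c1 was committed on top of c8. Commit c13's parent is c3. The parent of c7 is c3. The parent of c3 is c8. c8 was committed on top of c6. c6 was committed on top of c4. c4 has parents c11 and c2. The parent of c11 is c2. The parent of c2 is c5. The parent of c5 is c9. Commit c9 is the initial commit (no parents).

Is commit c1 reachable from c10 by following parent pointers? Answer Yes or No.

No

Ancestors of c10: {c10, c11, c12, c13, c2, c3, c4, c5, c6, c8, c9}.
c1 is not in that set, so it is not an ancestor of c10.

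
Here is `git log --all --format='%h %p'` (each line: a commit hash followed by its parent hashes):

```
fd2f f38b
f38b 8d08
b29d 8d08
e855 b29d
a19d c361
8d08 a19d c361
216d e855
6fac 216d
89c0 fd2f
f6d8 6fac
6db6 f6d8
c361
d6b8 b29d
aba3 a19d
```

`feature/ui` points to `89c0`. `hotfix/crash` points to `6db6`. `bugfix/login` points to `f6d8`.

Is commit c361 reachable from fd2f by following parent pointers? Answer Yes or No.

Ancestors of fd2f (commits reachable by following parents): {8d08, a19d, c361, f38b, fd2f}.
c361 is in that set, so it is an ancestor of fd2f.

Yes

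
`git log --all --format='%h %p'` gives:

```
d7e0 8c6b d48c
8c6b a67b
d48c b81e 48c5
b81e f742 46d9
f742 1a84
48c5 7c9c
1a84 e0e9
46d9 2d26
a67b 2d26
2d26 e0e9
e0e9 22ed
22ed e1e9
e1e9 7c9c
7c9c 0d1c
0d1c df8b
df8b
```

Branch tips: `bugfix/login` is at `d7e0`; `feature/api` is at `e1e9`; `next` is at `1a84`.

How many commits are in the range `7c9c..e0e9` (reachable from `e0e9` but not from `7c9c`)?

Reachable from e0e9: {0d1c, 22ed, 7c9c, df8b, e0e9, e1e9}.
Reachable from 7c9c: {0d1c, 7c9c, df8b}.
In e0e9's history but not 7c9c's: {22ed, e0e9, e1e9} — 3 commits.

3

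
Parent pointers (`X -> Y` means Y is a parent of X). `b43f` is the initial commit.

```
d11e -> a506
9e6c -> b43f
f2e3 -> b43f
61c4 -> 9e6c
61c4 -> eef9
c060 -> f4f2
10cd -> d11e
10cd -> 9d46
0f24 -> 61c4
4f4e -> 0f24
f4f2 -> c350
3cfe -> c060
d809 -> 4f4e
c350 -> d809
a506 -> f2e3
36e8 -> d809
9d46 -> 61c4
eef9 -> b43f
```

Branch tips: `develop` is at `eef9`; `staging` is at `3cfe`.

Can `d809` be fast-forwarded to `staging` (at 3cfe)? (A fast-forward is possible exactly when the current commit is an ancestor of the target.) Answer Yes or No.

Yes

A fast-forward from d809 to 3cfe is possible iff d809 is an ancestor of 3cfe.
Ancestors of 3cfe: {0f24, 3cfe, 4f4e, 61c4, 9e6c, b43f, c060, c350, d809, eef9, f4f2}.
d809 is among them, so fast-forward is possible.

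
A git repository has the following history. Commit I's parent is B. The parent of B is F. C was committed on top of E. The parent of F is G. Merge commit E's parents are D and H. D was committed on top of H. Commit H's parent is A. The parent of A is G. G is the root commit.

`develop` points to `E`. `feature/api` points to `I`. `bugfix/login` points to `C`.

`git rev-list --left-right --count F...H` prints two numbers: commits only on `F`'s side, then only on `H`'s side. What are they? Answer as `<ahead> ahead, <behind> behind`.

1 ahead, 2 behind

Reachable from F: {F, G}.
Reachable from H: {A, G, H}.
Only in F's history (ahead): {F} — 1.
Only in H's history (behind): {A, H} — 2.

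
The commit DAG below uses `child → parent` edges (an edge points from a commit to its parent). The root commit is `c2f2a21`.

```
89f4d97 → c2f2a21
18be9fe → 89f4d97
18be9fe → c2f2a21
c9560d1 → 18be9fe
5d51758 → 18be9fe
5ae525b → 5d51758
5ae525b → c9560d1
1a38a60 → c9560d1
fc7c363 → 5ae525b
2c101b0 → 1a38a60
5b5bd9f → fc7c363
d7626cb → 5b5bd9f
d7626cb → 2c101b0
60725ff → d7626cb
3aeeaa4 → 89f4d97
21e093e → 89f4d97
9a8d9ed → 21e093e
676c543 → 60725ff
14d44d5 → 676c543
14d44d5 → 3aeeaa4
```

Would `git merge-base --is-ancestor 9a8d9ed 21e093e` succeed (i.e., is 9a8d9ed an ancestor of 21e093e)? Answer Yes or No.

Ancestors of 21e093e: {21e093e, 89f4d97, c2f2a21}.
9a8d9ed is not in that set, so it is not an ancestor of 21e093e.

No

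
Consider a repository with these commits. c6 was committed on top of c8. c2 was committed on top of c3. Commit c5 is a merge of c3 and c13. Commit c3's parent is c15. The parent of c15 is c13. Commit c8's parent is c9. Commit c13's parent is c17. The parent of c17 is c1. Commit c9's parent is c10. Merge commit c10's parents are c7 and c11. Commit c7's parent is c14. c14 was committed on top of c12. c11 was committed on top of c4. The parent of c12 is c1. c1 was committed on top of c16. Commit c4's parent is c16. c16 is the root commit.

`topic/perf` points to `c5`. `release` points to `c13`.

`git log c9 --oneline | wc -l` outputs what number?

Walking parent pointers from c9: reachable set = {c1, c10, c11, c12, c14, c16, c4, c7, c9}.
That is 9 commits.

9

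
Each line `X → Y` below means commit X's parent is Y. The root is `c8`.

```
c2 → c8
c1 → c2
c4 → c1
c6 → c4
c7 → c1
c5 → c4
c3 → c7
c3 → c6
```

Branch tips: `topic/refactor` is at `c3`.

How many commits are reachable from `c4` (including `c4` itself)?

4

Walking parent pointers from c4: reachable set = {c1, c2, c4, c8}.
That is 4 commits.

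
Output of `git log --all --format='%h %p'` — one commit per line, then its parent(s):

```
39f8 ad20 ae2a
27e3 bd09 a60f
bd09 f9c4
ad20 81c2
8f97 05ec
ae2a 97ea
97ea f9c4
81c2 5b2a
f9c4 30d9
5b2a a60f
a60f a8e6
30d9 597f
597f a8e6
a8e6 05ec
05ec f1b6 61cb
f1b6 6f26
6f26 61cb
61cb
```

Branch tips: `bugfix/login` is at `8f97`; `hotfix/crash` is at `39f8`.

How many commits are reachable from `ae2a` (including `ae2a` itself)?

10

Walking parent pointers from ae2a: reachable set = {05ec, 30d9, 597f, 61cb, 6f26, 97ea, a8e6, ae2a, f1b6, f9c4}.
That is 10 commits.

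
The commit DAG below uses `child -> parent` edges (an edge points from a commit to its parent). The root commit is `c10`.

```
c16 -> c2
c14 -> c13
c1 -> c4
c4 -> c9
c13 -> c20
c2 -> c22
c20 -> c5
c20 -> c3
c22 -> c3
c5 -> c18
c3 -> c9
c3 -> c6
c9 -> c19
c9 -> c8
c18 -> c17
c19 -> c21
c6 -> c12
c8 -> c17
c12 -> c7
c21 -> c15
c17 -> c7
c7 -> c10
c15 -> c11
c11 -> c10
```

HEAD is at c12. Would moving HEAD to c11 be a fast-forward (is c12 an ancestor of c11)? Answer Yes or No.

A fast-forward from c12 to c11 is possible iff c12 is an ancestor of c11.
Ancestors of c11: {c10, c11}.
c12 is not among them, so fast-forward is not possible.

No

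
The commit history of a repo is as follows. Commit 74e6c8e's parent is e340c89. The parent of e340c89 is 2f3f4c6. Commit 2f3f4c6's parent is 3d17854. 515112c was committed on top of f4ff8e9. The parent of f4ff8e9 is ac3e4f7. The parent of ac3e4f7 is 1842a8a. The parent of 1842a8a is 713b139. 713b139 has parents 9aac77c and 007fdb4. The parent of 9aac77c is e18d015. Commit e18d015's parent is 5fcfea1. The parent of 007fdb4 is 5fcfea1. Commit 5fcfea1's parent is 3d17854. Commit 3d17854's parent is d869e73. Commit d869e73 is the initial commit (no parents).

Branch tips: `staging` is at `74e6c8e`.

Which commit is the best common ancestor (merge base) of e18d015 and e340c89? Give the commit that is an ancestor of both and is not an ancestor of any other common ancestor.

Ancestors of e18d015: {3d17854, 5fcfea1, d869e73, e18d015}.
Ancestors of e340c89: {2f3f4c6, 3d17854, d869e73, e340c89}.
Common ancestors: {3d17854, d869e73}.
Among these, 3d17854 is not an ancestor of any other common ancestor — it is the merge base.

3d17854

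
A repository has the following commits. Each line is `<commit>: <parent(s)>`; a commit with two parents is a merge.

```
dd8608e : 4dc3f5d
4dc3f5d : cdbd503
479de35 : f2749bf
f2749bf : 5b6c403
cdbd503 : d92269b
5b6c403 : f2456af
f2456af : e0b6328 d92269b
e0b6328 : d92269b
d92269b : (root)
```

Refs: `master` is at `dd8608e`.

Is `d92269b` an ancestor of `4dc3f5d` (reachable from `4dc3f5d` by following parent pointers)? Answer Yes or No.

Yes

Ancestors of 4dc3f5d (commits reachable by following parents): {4dc3f5d, cdbd503, d92269b}.
d92269b is in that set, so it is an ancestor of 4dc3f5d.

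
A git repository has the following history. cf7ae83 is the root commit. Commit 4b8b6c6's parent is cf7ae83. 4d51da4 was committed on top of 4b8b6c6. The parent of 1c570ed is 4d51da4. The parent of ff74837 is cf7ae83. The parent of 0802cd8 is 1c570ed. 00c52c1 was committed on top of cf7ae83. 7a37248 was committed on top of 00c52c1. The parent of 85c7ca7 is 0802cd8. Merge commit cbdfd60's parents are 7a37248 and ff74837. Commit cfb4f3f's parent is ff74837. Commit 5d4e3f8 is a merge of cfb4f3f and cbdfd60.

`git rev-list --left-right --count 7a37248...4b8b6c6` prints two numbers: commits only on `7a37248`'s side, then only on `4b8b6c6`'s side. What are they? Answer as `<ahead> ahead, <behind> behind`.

Reachable from 7a37248: {00c52c1, 7a37248, cf7ae83}.
Reachable from 4b8b6c6: {4b8b6c6, cf7ae83}.
Only in 7a37248's history (ahead): {00c52c1, 7a37248} — 2.
Only in 4b8b6c6's history (behind): {4b8b6c6} — 1.

2 ahead, 1 behind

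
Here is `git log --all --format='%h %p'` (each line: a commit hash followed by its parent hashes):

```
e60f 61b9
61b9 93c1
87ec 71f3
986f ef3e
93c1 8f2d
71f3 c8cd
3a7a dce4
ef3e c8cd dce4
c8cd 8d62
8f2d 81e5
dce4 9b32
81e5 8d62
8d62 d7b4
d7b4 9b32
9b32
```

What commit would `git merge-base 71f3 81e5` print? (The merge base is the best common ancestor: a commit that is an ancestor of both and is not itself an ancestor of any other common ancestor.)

Ancestors of 71f3: {71f3, 8d62, 9b32, c8cd, d7b4}.
Ancestors of 81e5: {81e5, 8d62, 9b32, d7b4}.
Common ancestors: {8d62, 9b32, d7b4}.
Among these, 8d62 is not an ancestor of any other common ancestor — it is the merge base.

8d62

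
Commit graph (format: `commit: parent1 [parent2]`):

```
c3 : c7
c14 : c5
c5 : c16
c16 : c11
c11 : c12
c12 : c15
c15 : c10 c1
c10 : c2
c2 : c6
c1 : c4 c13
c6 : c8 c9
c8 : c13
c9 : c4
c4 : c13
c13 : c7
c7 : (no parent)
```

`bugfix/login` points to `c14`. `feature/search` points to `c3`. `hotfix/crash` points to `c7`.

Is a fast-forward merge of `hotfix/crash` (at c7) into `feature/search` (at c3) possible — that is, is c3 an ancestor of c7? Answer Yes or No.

A fast-forward from c3 to c7 is possible iff c3 is an ancestor of c7.
Ancestors of c7: {c7}.
c3 is not among them, so fast-forward is not possible.

No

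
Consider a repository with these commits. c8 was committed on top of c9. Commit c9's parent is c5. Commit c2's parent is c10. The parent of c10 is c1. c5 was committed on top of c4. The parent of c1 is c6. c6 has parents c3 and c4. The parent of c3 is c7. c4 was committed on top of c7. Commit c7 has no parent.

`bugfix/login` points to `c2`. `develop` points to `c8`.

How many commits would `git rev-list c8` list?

Walking parent pointers from c8: reachable set = {c4, c5, c7, c8, c9}.
That is 5 commits.

5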